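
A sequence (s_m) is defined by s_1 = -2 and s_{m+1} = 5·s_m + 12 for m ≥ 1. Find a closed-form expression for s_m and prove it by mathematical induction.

s_m = 5^(m - 1) - 3

Computing the first terms: s_1 = -2, s_2 = 2, s_3 = 22. This suggests s_m = 5^(m - 1) - 3.
Base case (m = 1): the formula gives -2 = -2 = s_1.
Suppose the result is true for m = i, so s_i = 5^(i - 1) - 3.
Then s_{i+1} = 5·s_i + 12 = 5·(5^(i - 1) - 3) + 12 = 5^i - 3 = 5^((i+1) - 1) - 3,
which is the claimed formula at m = i+1.
By the principle of mathematical induction, the result holds for all m ≥ 1.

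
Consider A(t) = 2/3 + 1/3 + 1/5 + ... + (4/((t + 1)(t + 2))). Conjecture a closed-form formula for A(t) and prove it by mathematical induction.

We claim A(t) = 2t/(t + 2) for all t ≥ 1.
Base case (t = 1): A(1) = 2/3, and the closed form gives 2/3. They agree.
Inductive step: assume the claim holds for t = m, so A(m) = 2m/(m + 2).
Then A(m+1) = A(m) + (4/((m + 2)(m + 3))) = (2m/(m + 2)) + (4/((m + 2)(m + 3))).
Simplifying, A(m+1) = 2(m + 1)/(m + 3) = 2(m+1)/((m+1) + 2),
which is the closed form with t = m+1.
Hence, by induction on t, the claim holds for every t ≥ 1.

A(t) = 2t/(t + 2)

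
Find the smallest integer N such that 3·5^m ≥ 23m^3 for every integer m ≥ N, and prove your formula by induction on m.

At m = 3: 375 < 621, so the inequality fails and N ≥ 4. We prove 3·5^m ≥ 23m^3 for all m ≥ 4.
Base step (m = 4): 3·5^m = 1875 and 23m^3 = 1472, so 1875 ≥ 1472.
Suppose the result is true for m = k, so 3·5^k ≥ 23k^3.
Then 3·5^(k + 1) = 5·(3·5^k) ≥ 5·(23k^3).
Also, for k ≥ 4 we have 5·(23k^3) ≥ 23(k+1)^3, since 5 ≥ (1 + 1/k)^3 for all k ≥ 4.
Combining, 3·5^(k + 1) ≥ 23(k+1)^3.
Hence, by induction on m, the claim holds for every m ≥ 4.
Hence the smallest such N is 4.

N = 4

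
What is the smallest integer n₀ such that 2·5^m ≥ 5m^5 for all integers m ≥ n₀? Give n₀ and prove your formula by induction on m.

At m = 6: 31250 < 38880, so the inequality fails and n₀ ≥ 7. We prove 2·5^m ≥ 5m^5 for all m ≥ 7.
For the base case m = 7: 2·5^m = 156250 and 5m^5 = 84035, so 156250 ≥ 84035.
Inductive step: suppose the statement holds for some i ≥ 7, so 2·5^i ≥ 5i^5.
Then 2·5^(i + 1) = 5·(2·5^i) ≥ 5·(5i^5).
Also, for i ≥ 7 we have 5·(5i^5) ≥ 5(i+1)^5, since 5 ≥ (1 + 1/i)^5 for all i ≥ 7.
Combining, 2·5^(i + 1) ≥ 5(i+1)^5.
This completes the induction.
Hence the smallest such n₀ is 7.

n₀ = 7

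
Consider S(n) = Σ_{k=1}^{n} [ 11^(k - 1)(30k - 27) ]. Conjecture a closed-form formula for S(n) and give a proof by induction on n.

S(n) = 3·11^n(n - 1) + 3

We claim S(n) = 3·11^n(n - 1) + 3 for all n ≥ 1.
Base step (n = 1): S(1) = 3, and the closed form gives 3. They agree.
Suppose the result is true for n = k, so S(k) = 3·11^k(k - 1) + 3.
Then S(k+1) = S(k) + (11^k(30k + 3)) = (3·11^k(k - 1) + 3) + (11^k(30k + 3)).
Simplifying, S(k+1) = 33·11^k·k + 3 = 3·11^(k+1)((k+1) - 1) + 3,
which is the closed form with n = k+1.
Hence, by induction on n, the claim holds for every n ≥ 1.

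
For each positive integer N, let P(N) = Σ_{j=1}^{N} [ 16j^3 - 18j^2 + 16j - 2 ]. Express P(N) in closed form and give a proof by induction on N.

We claim P(N) = N(4N^3 + 2N^2 + 3N + 3) for all N ≥ 1.
When N = 1: P(1) = 12, and the closed form gives 12. They agree.
Inductive step: suppose the statement holds for some j ≥ 1, so P(j) = j(4j^3 + 2j^2 + 3j + 3).
Then P(j+1) = P(j) + (16j^3 + 30j^2 + 28j + 12) = (j(4j^3 + 2j^2 + 3j + 3)) + (16j^3 + 30j^2 + 28j + 12).
Simplifying, P(j+1) = (j + 1)(4j^3 + 14j^2 + 19j + 12) = (j+1)(4(j+1)^3 + 2(j+1)^2 + 3(j+1) + 3),
which is the closed form with N = j+1.
By the principle of mathematical induction, the result holds for all N ≥ 1.

P(N) = N(4N^3 + 2N^2 + 3N + 3)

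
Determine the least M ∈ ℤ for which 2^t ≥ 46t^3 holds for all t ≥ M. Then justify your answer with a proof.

M = 19

At t = 18: 262144 < 268272, so the inequality fails and M ≥ 19. We prove 2^t ≥ 46t^3 for all t ≥ 19.
Base step (t = 19): 2^t = 524288 and 46t^3 = 315514, so 524288 ≥ 315514.
Inductive step: suppose the statement holds for some k ≥ 19, so 2^k ≥ 46k^3.
Then 2^(k + 1) = 2·(2^k) ≥ 2·(46k^3).
Also, for k ≥ 19 we have 2·(46k^3) ≥ 46(k+1)^3, since 2 ≥ (1 + 1/k)^3 for all k ≥ 19.
Combining, 2^(k + 1) ≥ 46(k+1)^3.
By the principle of mathematical induction, the result holds for all t ≥ 19.
Hence the smallest such M is 19.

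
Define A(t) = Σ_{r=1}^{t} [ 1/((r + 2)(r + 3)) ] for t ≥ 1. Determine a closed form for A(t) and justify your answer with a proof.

A(t) = t/(3(t + 3))

We claim A(t) = t/(3(t + 3)) for all t ≥ 1.
For the base case t = 1: A(1) = 1/12, and the closed form gives 1/12. They agree.
Inductive step: suppose the statement holds for some r ≥ 1, so A(r) = r/(3(r + 3)).
Then A(r+1) = A(r) + (1/((r + 3)(r + 4))) = (r/(3(r + 3))) + (1/((r + 3)(r + 4))).
Simplifying, A(r+1) = (r + 1)/(3(r + 4)) = (r+1)/(3((r+1) + 3)),
which is the closed form with t = r+1.
By the principle of mathematical induction, the result holds for all t ≥ 1.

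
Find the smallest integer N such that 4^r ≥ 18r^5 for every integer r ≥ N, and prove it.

N = 11

At r = 10: 1048576 < 1800000, so the inequality fails and N ≥ 11. We prove 4^r ≥ 18r^5 for all r ≥ 11.
Base step (r = 11): 4^r = 4194304 and 18r^5 = 2898918, so 4194304 ≥ 2898918.
Inductive step: assume the claim holds for r = j, so 4^j ≥ 18j^5.
Then 4^(j + 1) = 4·(4^j) ≥ 4·(18j^5).
Also, for j ≥ 11 we have 4·(18j^5) ≥ 18(j+1)^5, since 4 ≥ (1 + 1/j)^5 for all j ≥ 11.
Combining, 4^(j + 1) ≥ 18(j+1)^5.
By induction, the statement is established for all r ≥ 11.
Hence the smallest such N is 11.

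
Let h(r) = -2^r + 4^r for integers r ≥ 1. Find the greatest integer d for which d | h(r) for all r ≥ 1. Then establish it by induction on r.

Computing the first values: h(1) = 2 and h(2) = 12; gcd(2, 12) = 2, so d ≤ 2.
We prove 2 | -2^r + 4^r for all r ≥ 1 by induction on r.
Base case (r = 1): h(1) = 2 = 2·(1), so 2 | h(1).
Inductive step: suppose the statement holds for some m ≥ 1, i.e. 2 | h(m). Then
4^{m+1} − 2^{m+1} = 4·4^m − 2·2^m = 4·(4^m − 2^m) + (2)·2^m. The first term is divisible by 2 by the inductive hypothesis, and the second term (2)·2^m is divisible by 2 since 2 | 2. Hence 2 | h(m+1).
This completes the induction.
Therefore the largest such d is 2.

d = 2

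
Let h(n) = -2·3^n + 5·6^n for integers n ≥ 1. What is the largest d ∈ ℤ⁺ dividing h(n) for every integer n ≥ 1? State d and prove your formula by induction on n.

Computing the first values: h(1) = 24 and h(2) = 162; gcd(24, 162) = 6, so d ≤ 6.
We prove 6 | -2·3^n + 5·6^n for all n ≥ 1 by induction on n.
Base step (n = 1): h(1) = 24 = 6·(4), so 6 | h(1).
Inductive step: suppose the statement holds for some r ≥ 1, i.e. 6 | h(r). Then
h(r+1) − 6·h(r) = (-2·3^(r+1) + 5·6^(r+1)) − 6·(-2·3^r + 5·6^r) = (-2)·3^r·(3 − 6) = (6)·3^r. Since 6 | h(r) by the inductive hypothesis, 6 | 6·h(r); and 6 | 6 since 6 = 6·1. Therefore 6 | h(r+1).
By induction, the statement is established for all n ≥ 1.
Therefore the largest such d is 6.

d = 6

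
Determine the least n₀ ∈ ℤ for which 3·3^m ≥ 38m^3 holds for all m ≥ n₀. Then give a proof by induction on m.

n₀ = 8

At m = 7: 6561 < 13034, so the inequality fails and n₀ ≥ 8. We prove 3·3^m ≥ 38m^3 for all m ≥ 8.
Base case (m = 8): 3·3^m = 19683 and 38m^3 = 19456, so 19683 ≥ 19456.
Inductive step: suppose the statement holds for some p ≥ 8, so 3·3^p ≥ 38p^3.
Then 3·3^(p + 1) = 3·(3·3^p) ≥ 3·(38p^3).
Also, for p ≥ 8 we have 3·(38p^3) ≥ 38(p+1)^3, since 3 ≥ (1 + 1/p)^3 for all p ≥ 8.
Combining, 3·3^(p + 1) ≥ 38(p+1)^3.
By the principle of mathematical induction, the result holds for all m ≥ 8.
Hence the smallest such n₀ is 8.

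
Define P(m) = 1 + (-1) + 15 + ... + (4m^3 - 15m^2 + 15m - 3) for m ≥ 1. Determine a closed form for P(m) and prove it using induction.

We claim P(m) = m(m - 2)(m^2 - m - 1) for all m ≥ 1.
For the base case m = 1: P(1) = 1, and the closed form gives 1. They agree.
Inductive step: assume the claim holds for m = r, so P(r) = r(r^3 - 3r^2 + r + 2).
Then P(r+1) = P(r) + (4r^3 - 3r^2 - 3r + 1) = (r(r^3 - 3r^2 + r + 2)) + (4r^3 - 3r^2 - 3r + 1).
Simplifying, P(r+1) = (r - 1)(r + 1)(r^2 + r - 1) = (r+1)((r+1) - 2)((r+1)^2 - (r+1) - 1),
which is the closed form with m = r+1.
By induction, the statement is established for all m ≥ 1.

P(m) = m(m - 2)(m^2 - m - 1)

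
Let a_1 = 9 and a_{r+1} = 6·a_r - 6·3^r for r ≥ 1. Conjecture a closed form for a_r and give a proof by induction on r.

Computing the first terms: a_1 = 9, a_2 = 36, a_3 = 162. This suggests a_r = 2·3^r + 3·6^(r - 1).
For the base case r = 1: the formula gives 9 = 9 = a_1.
Inductive step: suppose the statement holds for some p ≥ 1, so a_p = 2·3^p + 3·6^(p - 1).
Then a_{p+1} = 6·a_p - 6·3^p = 6·(2·3^p + 3·6^(p - 1)) - 6·3^p = 2·3^(p + 1) + 3·6^p = 2·3^(p+1) + 3·6^((p+1) - 1),
which is the claimed formula at r = p+1.
By the principle of mathematical induction, the result holds for all r ≥ 1.

a_r = 2·3^r + 3·6^(r - 1)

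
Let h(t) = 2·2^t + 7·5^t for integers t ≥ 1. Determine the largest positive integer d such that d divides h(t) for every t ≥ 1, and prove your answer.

d = 3

Computing the first values: h(1) = 39 and h(2) = 183; gcd(39, 183) = 3, so d ≤ 3.
We prove 3 | 2·2^t + 7·5^t for all t ≥ 1 by induction on t.
Base case (t = 1): h(1) = 39 = 3·(13), so 3 | h(1).
Suppose the result is true for t = j, i.e. 3 | h(j). Then
h(j+1) − 5·h(j) = (2·2^(j+1) + 7·5^(j+1)) − 5·(2·2^j + 7·5^j) = (2)·2^j·(2 − 5) = (-6)·2^j. Since 3 | h(j) by the inductive hypothesis, 3 | 5·h(j); and 3 | -6 since -6 = 3·-2. Therefore 3 | h(j+1).
Hence, by induction on t, the claim holds for every t ≥ 1.
Therefore the largest such d is 3.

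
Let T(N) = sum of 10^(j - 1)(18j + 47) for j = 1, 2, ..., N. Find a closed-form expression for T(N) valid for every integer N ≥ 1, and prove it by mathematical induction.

We claim T(N) = 10^N(2N + 5) - 5 for all N ≥ 1.
Base step (N = 1): T(1) = 65, and the closed form gives 65. They agree.
Inductive step: assume the claim holds for N = j, so T(j) = 10^j(2j + 5) - 5.
Then T(j+1) = T(j) + (10^j(18j + 65)) = (10^j(2j + 5) - 5) + (10^j(18j + 65)).
Simplifying, T(j+1) = 20·10^j·j + 70·10^j - 5 = 10^(j+1)(2(j+1) + 5) - 5,
which is the closed form with N = j+1.
By induction, the statement is established for all N ≥ 1.

T(N) = 10^N(2N + 5) - 5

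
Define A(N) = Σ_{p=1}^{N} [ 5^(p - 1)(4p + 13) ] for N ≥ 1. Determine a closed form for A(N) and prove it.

We claim A(N) = 5^N(N + 3) - 3 for all N ≥ 1.
When N = 1: A(1) = 17, and the closed form gives 17. They agree.
For the inductive step, assume it holds for an arbitrary p ≥ 1, so A(p) = 5^p(p + 3) - 3.
Then A(p+1) = A(p) + (5^p(4p + 17)) = (5^p(p + 3) - 3) + (5^p(4p + 17)).
Simplifying, A(p+1) = 5·5^p·p + 20·5^p - 3 = 5^(p+1)((p+1) + 3) - 3,
which is the closed form with N = p+1.
This completes the induction.

A(N) = 5^N(N + 3) - 3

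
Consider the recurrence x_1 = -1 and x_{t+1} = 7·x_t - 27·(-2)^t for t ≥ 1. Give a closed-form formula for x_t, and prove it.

Computing the first terms: x_1 = -1, x_2 = 47, x_3 = 221. This suggests x_t = 3(-2)^t + 5·7^(t - 1).
When t = 1: the formula gives -1 = -1 = x_1.
For the inductive step, assume it holds for an arbitrary i ≥ 1, so x_i = 3(-2)^i + 5·7^(i - 1).
Then x_{i+1} = 7·x_i - 27·(-2)^i = 7·(3(-2)^i + 5·7^(i - 1)) - 27·(-2)^i = 3(-2)^(i + 1) + 5·7^i = 3(-2)^(i+1) + 5·7^((i+1) - 1),
which is the claimed formula at t = i+1.
By induction, the statement is established for all t ≥ 1.

x_t = 3(-2)^t + 5·7^(t - 1)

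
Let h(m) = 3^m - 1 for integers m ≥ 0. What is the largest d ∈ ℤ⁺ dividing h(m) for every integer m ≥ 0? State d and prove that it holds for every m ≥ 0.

d = 2

Computing the first values: h(0) = 0 and h(1) = 2; gcd(0, 2) = 2, so d ≤ 2.
We prove 2 | 3^m - 1 for all m ≥ 0 by induction on m.
Base case (m = 0): h(0) = 0 = 2·(0), so 2 | h(0).
Inductive step: assume the claim holds for m = i, i.e. 2 | h(i). Then
h(i+1) = 3^(i+1) - 1 = 3·(3^i - 1) + 2 = 3·h(i) + 2. The first term is divisible by 2 by the inductive hypothesis, and 2 is divisible by 2. Hence 2 | h(i+1).
Hence, by induction on m, the claim holds for every m ≥ 0.
Therefore the largest such d is 2.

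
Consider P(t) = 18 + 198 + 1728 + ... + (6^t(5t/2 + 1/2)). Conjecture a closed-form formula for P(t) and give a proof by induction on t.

We claim P(t) = 3·6^t·t for all t ≥ 1.
For the base case t = 1: P(1) = 18, and the closed form gives 18. They agree.
Inductive step: assume the claim holds for t = m, so P(m) = 3·6^m·m.
Then P(m+1) = P(m) + (6^m(15m + 18)) = (3·6^m·m) + (6^m(15m + 18)).
Simplifying, P(m+1) = 18·6^m(m + 1) = 3·6^(m+1)·(m+1),
which is the closed form with t = m+1.
This completes the induction.

P(t) = 3·6^t·t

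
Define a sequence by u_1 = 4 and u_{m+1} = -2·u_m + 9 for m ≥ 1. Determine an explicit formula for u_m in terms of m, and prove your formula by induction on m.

u_m = (-2)^(m - 1) + 3

Computing the first terms: u_1 = 4, u_2 = 1, u_3 = 7. This suggests u_m = (-2)^(m - 1) + 3.
When m = 1: the formula gives 4 = 4 = u_1.
Inductive step: suppose the statement holds for some k ≥ 1, so u_k = (-2)^(k - 1) + 3.
Then u_{k+1} = -2·u_k + 9 = -2·((-2)^(k - 1) + 3) + 9 = (-2)^k + 3 = (-2)^((k+1) - 1) + 3,
which is the claimed formula at m = k+1.
By induction, the statement is established for all m ≥ 1.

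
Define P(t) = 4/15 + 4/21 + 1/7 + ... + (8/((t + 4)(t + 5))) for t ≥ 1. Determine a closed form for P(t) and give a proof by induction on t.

We claim P(t) = 8t/(5(t + 5)) for all t ≥ 1.
Base step (t = 1): P(1) = 4/15, and the closed form gives 4/15. They agree.
Inductive step: suppose the statement holds for some r ≥ 1, so P(r) = 8r/(5(r + 5)).
Then P(r+1) = P(r) + (8/((r + 5)(r + 6))) = (8r/(5(r + 5))) + (8/((r + 5)(r + 6))).
Simplifying, P(r+1) = 8(r + 1)/(5(r + 6)) = 8(r+1)/(5((r+1) + 5)),
which is the closed form with t = r+1.
This completes the induction.

P(t) = 8t/(5(t + 5))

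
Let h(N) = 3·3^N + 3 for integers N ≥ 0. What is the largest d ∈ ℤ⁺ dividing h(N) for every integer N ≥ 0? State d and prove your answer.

Computing the first values: h(0) = 6 and h(1) = 12; gcd(6, 12) = 6, so d ≤ 6.
We prove 6 | 3·3^N + 3 for all N ≥ 0 by induction on N.
For the base case N = 0: h(0) = 6 = 6·(1), so 6 | h(0).
Suppose the result is true for N = r, i.e. 6 | h(r). Then
h(r+1) = 3·3^(r+1) + 3 = 3·(3·3^r + 3) - 6 = 3·h(r) - 6. The first term is divisible by 6 by the inductive hypothesis, and -6 is divisible by 6. Hence 6 | h(r+1).
By the principle of mathematical induction, the result holds for all N ≥ 0.
Therefore the largest such d is 6.

d = 6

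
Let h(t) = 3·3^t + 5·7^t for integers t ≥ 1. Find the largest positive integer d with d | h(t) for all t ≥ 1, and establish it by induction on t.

d = 4

Computing the first values: h(1) = 44 and h(2) = 272; gcd(44, 272) = 4, so d ≤ 4.
We prove 4 | 3·3^t + 5·7^t for all t ≥ 1 by induction on t.
Base step (t = 1): h(1) = 44 = 4·(11), so 4 | h(1).
For the inductive step, assume it holds for an arbitrary p ≥ 1, i.e. 4 | h(p). Then
h(p+1) − 7·h(p) = (3·3^(p+1) + 5·7^(p+1)) − 7·(3·3^p + 5·7^p) = (3)·3^p·(3 − 7) = (-12)·3^p. Since 4 | h(p) by the inductive hypothesis, 4 | 7·h(p); and 4 | -12 since -12 = 4·-3. Therefore 4 | h(p+1).
Hence, by induction on t, the claim holds for every t ≥ 1.
Therefore the largest such d is 4.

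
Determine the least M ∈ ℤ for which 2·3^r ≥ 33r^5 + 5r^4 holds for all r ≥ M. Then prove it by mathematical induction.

At r = 14: 9565938 < 17940272, so the inequality fails and M ≥ 15. We prove 2·3^r ≥ 33r^5 + 5r^4 for all r ≥ 15.
Base case (r = 15): 2·3^r = 28697814 and 33r^5 + 5r^4 = 25312500, so 28697814 ≥ 25312500.
Suppose the result is true for r = i, so 2·3^i ≥ 33i^5 + 5i^4.
Then 2·3^(i + 1) = 3·(2·3^i) ≥ 3·(33i^5 + 5i^4).
Also, for i ≥ 15 we have 3·(33i^5 + 5i^4) ≥ 33(i+1)^5 + 5(i+1)^4, since 3·(33i^5 + 5i^4) − (33(i+1)^5 + 5(i+1)^4) = 66i^5 - 155i^4 - 350i^3 - 360i^2 - 185i - 38, which is nonnegative for all i ≥ 15.
Combining, 2·3^(i + 1) ≥ 33(i+1)^5 + 5(i+1)^4.
By induction, the statement is established for all r ≥ 15.
Hence the smallest such M is 15.

M = 15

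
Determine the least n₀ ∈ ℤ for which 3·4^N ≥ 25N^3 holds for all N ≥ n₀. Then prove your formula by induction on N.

At N = 5: 3072 < 3125, so the inequality fails and n₀ ≥ 6. We prove 3·4^N ≥ 25N^3 for all N ≥ 6.
When N = 6: 3·4^N = 12288 and 25N^3 = 5400, so 12288 ≥ 5400.
For the inductive step, assume it holds for an arbitrary k ≥ 6, so 3·4^k ≥ 25k^3.
Then 3·4^(k + 1) = 4·(3·4^k) ≥ 4·(25k^3).
Also, for k ≥ 6 we have 4·(25k^3) ≥ 25(k+1)^3, since 4 ≥ (1 + 1/k)^3 for all k ≥ 6.
Combining, 3·4^(k + 1) ≥ 25(k+1)^3.
By the principle of mathematical induction, the result holds for all N ≥ 6.
Hence the smallest such n₀ is 6.

n₀ = 6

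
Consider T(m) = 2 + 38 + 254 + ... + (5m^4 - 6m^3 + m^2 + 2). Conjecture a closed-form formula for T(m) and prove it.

T(m) = m(m^4 + m^3 - m^2 - m + 2)

We claim T(m) = m(m^4 + m^3 - m^2 - m + 2) for all m ≥ 1.
For the base case m = 1: T(1) = 2, and the closed form gives 2. They agree.
Inductive step: assume the claim holds for m = k, so T(k) = k(k^4 + k^3 - k^2 - k + 2).
Then T(k+1) = T(k) + (5(k + 1)^4 - 6(k + 1)^3 + (k + 1)^2 + 2) = (k(k^4 + k^3 - k^2 - k + 2)) + (5(k + 1)^4 - 6(k + 1)^3 + (k + 1)^2 + 2).
Simplifying, T(k+1) = (k + 1)(k^4 + 5k^3 + 8k^2 + 4k + 2) = (k+1)((k+1)^4 + (k+1)^3 - (k+1)^2 - (k+1) + 2),
which is the closed form with m = k+1.
This completes the induction.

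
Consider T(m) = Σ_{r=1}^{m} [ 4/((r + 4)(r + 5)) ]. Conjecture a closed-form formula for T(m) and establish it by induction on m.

We claim T(m) = 4m/(5(m + 5)) for all m ≥ 1.
For the base case m = 1: T(1) = 2/15, and the closed form gives 2/15. They agree.
For the inductive step, assume it holds for an arbitrary r ≥ 1, so T(r) = 4r/(5(r + 5)).
Then T(r+1) = T(r) + (4/((r + 5)(r + 6))) = (4r/(5(r + 5))) + (4/((r + 5)(r + 6))).
Simplifying, T(r+1) = 4(r + 1)/(5(r + 6)) = 4(r+1)/(5((r+1) + 5)),
which is the closed form with m = r+1.
This completes the induction.

T(m) = 4m/(5(m + 5))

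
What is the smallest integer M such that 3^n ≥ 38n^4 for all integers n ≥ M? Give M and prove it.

At n = 12: 531441 < 787968, so the inequality fails and M ≥ 13. We prove 3^n ≥ 38n^4 for all n ≥ 13.
Base step (n = 13): 3^n = 1594323 and 38n^4 = 1085318, so 1594323 ≥ 1085318.
For the inductive step, assume it holds for an arbitrary k ≥ 13, so 3^k ≥ 38k^4.
Then 3^(k + 1) = 3·(3^k) ≥ 3·(38k^4).
Also, for k ≥ 13 we have 3·(38k^4) ≥ 38(k+1)^4, since 3 ≥ (1 + 1/k)^4 for all k ≥ 13.
Combining, 3^(k + 1) ≥ 38(k+1)^4.
By induction, the statement is established for all n ≥ 13.
Hence the smallest such M is 13.

M = 13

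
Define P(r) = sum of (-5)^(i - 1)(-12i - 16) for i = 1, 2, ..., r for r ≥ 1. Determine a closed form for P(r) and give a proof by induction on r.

P(r) = (-5)^r(2r + 3) - 3

We claim P(r) = (-5)^r(2r + 3) - 3 for all r ≥ 1.
Base step (r = 1): P(1) = -28, and the closed form gives -28. They agree.
Inductive step: suppose the statement holds for some i ≥ 1, so P(i) = (-5)^i(2i + 3) - 3.
Then P(i+1) = P(i) + ((-5)^i(-12i - 28)) = ((-5)^i(2i + 3) - 3) + ((-5)^i(-12i - 28)).
Simplifying, P(i+1) = -10(-5)^i·i - 25(-5)^i - 3 = (-5)^(i+1)(2(i+1) + 3) - 3,
which is the closed form with r = i+1.
Hence, by induction on r, the claim holds for every r ≥ 1.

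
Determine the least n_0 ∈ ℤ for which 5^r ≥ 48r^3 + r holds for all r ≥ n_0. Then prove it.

n_0 = 6

At r = 5: 3125 < 6005, so the inequality fails and n_0 ≥ 6. We prove 5^r ≥ 48r^3 + r for all r ≥ 6.
For the base case r = 6: 5^r = 15625 and 48r^3 + r = 10374, so 15625 ≥ 10374.
For the inductive step, assume it holds for an arbitrary m ≥ 6, so 5^m ≥ 48m^3 + m.
Then 5^(m + 1) = 5·(5^m) ≥ 5·(48m^3 + m).
Also, for m ≥ 6 we have 5·(48m^3 + m) ≥ 48(m+1)^3 + (m+1), since 5·(48m^3 + m) − (48(m+1)^3 + (m+1)) = 192m^3 - 144m^2 - 140m - 49, which is nonnegative for all m ≥ 6.
Combining, 5^(m + 1) ≥ 48(m+1)^3 + (m+1).
Hence, by induction on r, the claim holds for every r ≥ 6.
Hence the smallest such n_0 is 6.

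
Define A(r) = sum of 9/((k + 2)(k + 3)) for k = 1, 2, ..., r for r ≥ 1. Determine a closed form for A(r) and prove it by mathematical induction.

We claim A(r) = 3r/(r + 3) for all r ≥ 1.
Base step (r = 1): A(1) = 3/4, and the closed form gives 3/4. They agree.
Inductive step: assume the claim holds for r = k, so A(k) = 3k/(k + 3).
Then A(k+1) = A(k) + (9/((k + 3)(k + 4))) = (3k/(k + 3)) + (9/((k + 3)(k + 4))).
Simplifying, A(k+1) = 3(k + 1)/(k + 4) = 3(k+1)/((k+1) + 3),
which is the closed form with r = k+1.
This completes the induction.

A(r) = 3r/(r + 3)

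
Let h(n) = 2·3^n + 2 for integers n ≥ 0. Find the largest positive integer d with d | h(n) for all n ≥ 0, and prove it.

d = 4

Computing the first values: h(0) = 4 and h(1) = 8; gcd(4, 8) = 4, so d ≤ 4.
We prove 4 | 2·3^n + 2 for all n ≥ 0 by induction on n.
Base step (n = 0): h(0) = 4 = 4·(1), so 4 | h(0).
Suppose the result is true for n = j, i.e. 4 | h(j). Then
h(j+1) = 2·3^(j+1) + 2 = 3·(2·3^j + 2) - 4 = 3·h(j) - 4. The first term is divisible by 4 by the inductive hypothesis, and -4 is divisible by 4. Hence 4 | h(j+1).
Hence, by induction on n, the claim holds for every n ≥ 0.
Therefore the largest such d is 4.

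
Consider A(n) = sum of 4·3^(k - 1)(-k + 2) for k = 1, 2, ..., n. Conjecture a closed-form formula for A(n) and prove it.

A(n) = 3^n(-2n + 5) - 5

We claim A(n) = 3^n(-2n + 5) - 5 for all n ≥ 1.
For the base case n = 1: A(1) = 4, and the closed form gives 4. They agree.
Suppose the result is true for n = k, so A(k) = 3^k(-2k + 5) - 5.
Then A(k+1) = A(k) + (4·3^k(-k + 1)) = (3^k(-2k + 5) - 5) + (4·3^k(-k + 1)).
Simplifying, A(k+1) = -6·3^k·k + 9·3^k - 5 = 3^(k+1)(-2(k+1) + 5) - 5,
which is the closed form with n = k+1.
Hence, by induction on n, the claim holds for every n ≥ 1.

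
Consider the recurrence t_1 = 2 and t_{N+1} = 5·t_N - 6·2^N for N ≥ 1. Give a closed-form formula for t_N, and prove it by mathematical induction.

Computing the first terms: t_1 = 2, t_2 = -2, t_3 = -34. This suggests t_N = 2^(N + 1) - 2·5^(N - 1).
For the base case N = 1: the formula gives 2 = 2 = t_1.
For the inductive step, assume it holds for an arbitrary j ≥ 1, so t_j = 2^(j + 1) - 2·5^(j - 1).
Then t_{j+1} = 5·t_j - 6·2^j = 5·(2^(j + 1) - 2·5^(j - 1)) - 6·2^j = 2^(j + 2) - 2·5^j = 2^((j+1) + 1) - 2·5^((j+1) - 1),
which is the claimed formula at N = j+1.
Hence, by induction on N, the claim holds for every N ≥ 1.

t_N = 2^(N + 1) - 2·5^(N - 1)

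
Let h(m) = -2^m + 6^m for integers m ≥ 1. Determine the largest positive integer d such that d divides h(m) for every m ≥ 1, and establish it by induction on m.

Computing the first values: h(1) = 4 and h(2) = 32; gcd(4, 32) = 4, so d ≤ 4.
We prove 4 | -2^m + 6^m for all m ≥ 1 by induction on m.
For the base case m = 1: h(1) = 4 = 4·(1), so 4 | h(1).
For the inductive step, assume it holds for an arbitrary i ≥ 1, i.e. 4 | h(i). Then
6^{i+1} − 2^{i+1} = 6·6^i − 2·2^i = 6·(6^i − 2^i) + (4)·2^i. The first term is divisible by 4 by the inductive hypothesis, and the second term (4)·2^i is divisible by 4 since 4 | 4. Hence 4 | h(i+1).
Hence, by induction on m, the claim holds for every m ≥ 1.
Therefore the largest such d is 4.

d = 4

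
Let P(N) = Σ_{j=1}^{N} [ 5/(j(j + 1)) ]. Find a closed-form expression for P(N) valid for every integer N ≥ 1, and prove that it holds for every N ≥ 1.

P(N) = 5N/(N + 1)

We claim P(N) = 5N/(N + 1) for all N ≥ 1.
Base step (N = 1): P(1) = 5/2, and the closed form gives 5/2. They agree.
Suppose the result is true for N = j, so P(j) = 5j/(j + 1).
Then P(j+1) = P(j) + (5/((j + 1)(j + 2))) = (5j/(j + 1)) + (5/((j + 1)(j + 2))).
Simplifying, P(j+1) = 5(j + 1)/(j + 2) = 5(j+1)/((j+1) + 1),
which is the closed form with N = j+1.
This completes the induction.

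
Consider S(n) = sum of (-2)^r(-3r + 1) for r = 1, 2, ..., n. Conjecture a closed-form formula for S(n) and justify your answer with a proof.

We claim S(n) = (-2)^(n + 1)n for all n ≥ 1.
Base case (n = 1): S(1) = 4, and the closed form gives 4. They agree.
Suppose the result is true for n = r, so S(r) = (-2)^(r + 1)r.
Then S(r+1) = S(r) + (2(-2)^r(3r + 2)) = ((-2)^(r + 1)r) + (2(-2)^r(3r + 2)).
Simplifying, S(r+1) = (-2)^(r + 2)(r + 1) = (-2)^((r+1) + 1)(r+1),
which is the closed form with n = r+1.
This completes the induction.

S(n) = (-2)^(n + 1)n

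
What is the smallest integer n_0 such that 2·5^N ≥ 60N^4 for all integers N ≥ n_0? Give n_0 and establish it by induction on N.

n_0 = 7

At N = 6: 31250 < 77760, so the inequality fails and n_0 ≥ 7. We prove 2·5^N ≥ 60N^4 for all N ≥ 7.
Base step (N = 7): 2·5^N = 156250 and 60N^4 = 144060, so 156250 ≥ 144060.
Inductive step: suppose the statement holds for some j ≥ 7, so 2·5^j ≥ 60j^4.
Then 2·5^(j + 1) = 5·(2·5^j) ≥ 5·(60j^4).
Also, for j ≥ 7 we have 5·(60j^4) ≥ 60(j+1)^4, since 5 ≥ (1 + 1/j)^4 for all j ≥ 7.
Combining, 2·5^(j + 1) ≥ 60(j+1)^4.
By the principle of mathematical induction, the result holds for all N ≥ 7.
Hence the smallest such n_0 is 7.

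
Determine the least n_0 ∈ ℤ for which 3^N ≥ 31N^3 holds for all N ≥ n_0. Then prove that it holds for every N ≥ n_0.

At N = 9: 19683 < 22599, so the inequality fails and n_0 ≥ 10. We prove 3^N ≥ 31N^3 for all N ≥ 10.
Base case (N = 10): 3^N = 59049 and 31N^3 = 31000, so 59049 ≥ 31000.
Inductive step: assume the claim holds for N = r, so 3^r ≥ 31r^3.
Then 3^(r + 1) = 3·(3^r) ≥ 3·(31r^3).
Also, for r ≥ 10 we have 3·(31r^3) ≥ 31(r+1)^3, since 3 ≥ (1 + 1/r)^3 for all r ≥ 10.
Combining, 3^(r + 1) ≥ 31(r+1)^3.
By induction, the statement is established for all N ≥ 10.
Hence the smallest such n_0 is 10.

n_0 = 10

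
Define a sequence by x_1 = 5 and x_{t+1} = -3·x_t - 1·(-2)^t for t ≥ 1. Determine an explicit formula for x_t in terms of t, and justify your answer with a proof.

x_t = -(-2)^t - (-3)^t

Computing the first terms: x_1 = 5, x_2 = -13, x_3 = 35. This suggests x_t = -(-2)^t - (-3)^t.
When t = 1: the formula gives 5 = 5 = x_1.
Inductive step: assume the claim holds for t = k, so x_k = -(-2)^k - (-3)^k.
Then x_{k+1} = -3·x_k - 1·(-2)^k = -3·(-(-2)^k - (-3)^k) - 1·(-2)^k = -(-2)^(k + 1) - (-3)^(k + 1),
which is the claimed formula at t = k+1.
This completes the induction.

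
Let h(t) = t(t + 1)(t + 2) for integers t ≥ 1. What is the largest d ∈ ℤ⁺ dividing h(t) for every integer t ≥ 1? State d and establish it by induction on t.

d = 6

Computing the first values: h(1) = 6 and h(2) = 24; gcd(6, 24) = 6, so d ≤ 6.
We prove 6 | t(t + 1)(t + 2) for all t ≥ 1 by induction on t.
For the base case t = 1: h(1) = 6 = 6·(1), so 6 | h(1).
Inductive step: suppose the statement holds for some p ≥ 1, i.e. 6 | h(p). Then
h(p+1) − h(p) = (p+1)·(p+2)·(p+3) − p·(p+1)·(p+2) = (p+1)·(p+2)·[(p+3) − p] = 3·(p+1)·(p+2). The product of 2 consecutive integers is divisible by (2)! = 2, so h(p+1) − h(p) is divisible by 3·2 = 6. By the inductive hypothesis 6 | h(p), hence 6 | h(p+1).
This completes the induction.
Therefore the largest such d is 6.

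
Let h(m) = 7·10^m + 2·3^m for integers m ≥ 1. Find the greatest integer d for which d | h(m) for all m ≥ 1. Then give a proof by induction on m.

d = 2

Computing the first values: h(1) = 76 and h(2) = 718; gcd(76, 718) = 2, so d ≤ 2.
We prove 2 | 7·10^m + 2·3^m for all m ≥ 1 by induction on m.
When m = 1: h(1) = 76 = 2·(38), so 2 | h(1).
For the inductive step, assume it holds for an arbitrary j ≥ 1, i.e. 2 | h(j). Then
h(j+1) − 10·h(j) = (7·10^(j+1) + 2·3^(j+1)) − 10·(7·10^j + 2·3^j) = (2)·3^j·(3 − 10) = (-14)·3^j. Since 2 | h(j) by the inductive hypothesis, 2 | 10·h(j); and 2 | -14 since -14 = 2·-7. Therefore 2 | h(j+1).
This completes the induction.
Therefore the largest such d is 2.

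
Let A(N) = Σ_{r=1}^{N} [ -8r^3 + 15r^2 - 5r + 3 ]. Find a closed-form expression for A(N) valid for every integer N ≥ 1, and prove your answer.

We claim A(N) = -N(2N^3 - N^2 - 3N - 3) for all N ≥ 1.
Base step (N = 1): A(1) = 5, and the closed form gives 5. They agree.
Inductive step: assume the claim holds for N = r, so A(r) = r(-2r^3 + r^2 + 3r + 3).
Then A(r+1) = A(r) + (-8r^3 - 9r^2 + r + 5) = (r(-2r^3 + r^2 + 3r + 3)) + (-8r^3 - 9r^2 + r + 5).
Simplifying, A(r+1) = -(r + 1)(2r^3 + 5r^2 + r - 5) = -(r+1)(2(r+1)^3 - (r+1)^2 - 3(r+1) - 3),
which is the closed form with N = r+1.
This completes the induction.

A(N) = -N(2N^3 - N^2 - 3N - 3)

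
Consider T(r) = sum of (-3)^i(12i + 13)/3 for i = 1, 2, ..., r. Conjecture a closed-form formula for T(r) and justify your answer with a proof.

We claim T(r) = (-3)^r(3r + 4) - 4 for all r ≥ 1.
For the base case r = 1: T(1) = -25, and the closed form gives -25. They agree.
For the inductive step, assume it holds for an arbitrary i ≥ 1, so T(i) = (-3)^i(3i + 4) - 4.
Then T(i+1) = T(i) + ((-3)^i(-12i - 25)) = ((-3)^i(3i + 4) - 4) + ((-3)^i(-12i - 25)).
Simplifying, T(i+1) = -9(-3)^i·i - 21(-3)^i - 4 = (-3)^(i+1)(3(i+1) + 4) - 4,
which is the closed form with r = i+1.
By the principle of mathematical induction, the result holds for all r ≥ 1.

T(r) = (-3)^r(3r + 4) - 4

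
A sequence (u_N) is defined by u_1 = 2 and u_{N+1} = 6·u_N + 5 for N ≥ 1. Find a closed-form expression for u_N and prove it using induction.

Computing the first terms: u_1 = 2, u_2 = 17, u_3 = 107. This suggests u_N = 3·6^(N - 1) - 1.
When N = 1: the formula gives 2 = 2 = u_1.
Suppose the result is true for N = k, so u_k = 3·6^(k - 1) - 1.
Then u_{k+1} = 6·u_k + 5 = 6·(3·6^(k - 1) - 1) + 5 = 3·6^k - 1 = 3·6^((k+1) - 1) - 1,
which is the claimed formula at N = k+1.
By induction, the statement is established for all N ≥ 1.

u_N = 3·6^(N - 1) - 1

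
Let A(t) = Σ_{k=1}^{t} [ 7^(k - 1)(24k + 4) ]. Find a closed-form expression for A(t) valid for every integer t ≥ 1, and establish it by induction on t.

A(t) = 4·7^t·t

We claim A(t) = 4·7^t·t for all t ≥ 1.
Base step (t = 1): A(1) = 28, and the closed form gives 28. They agree.
Suppose the result is true for t = k, so A(k) = 4·7^k·k.
Then A(k+1) = A(k) + (7^k(24k + 28)) = (4·7^k·k) + (7^k(24k + 28)).
Simplifying, A(k+1) = 28·7^k(k + 1) = 4·7^(k+1)·(k+1),
which is the closed form with t = k+1.
This completes the induction.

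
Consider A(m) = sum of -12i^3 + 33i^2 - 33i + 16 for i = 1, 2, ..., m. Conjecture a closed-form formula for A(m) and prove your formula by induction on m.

A(m) = -m(3m - 5)(m^2 + 1)

We claim A(m) = -m(3m - 5)(m^2 + 1) for all m ≥ 1.
Base step (m = 1): A(1) = 4, and the closed form gives 4. They agree.
Suppose the result is true for m = i, so A(i) = i(-3i^3 + 5i^2 - 3i + 5).
Then A(i+1) = A(i) + (-12i^3 - 3i^2 - 3i + 4) = (i(-3i^3 + 5i^2 - 3i + 5)) + (-12i^3 - 3i^2 - 3i + 4).
Simplifying, A(i+1) = -(i + 1)(3i - 2)(i^2 + 2i + 2) = -(i+1)(3(i+1) - 5)((i+1)^2 + 1),
which is the closed form with m = i+1.
By induction, the statement is established for all m ≥ 1.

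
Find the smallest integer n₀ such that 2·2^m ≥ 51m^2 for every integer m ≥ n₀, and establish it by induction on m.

At m = 11: 4096 < 6171, so the inequality fails and n₀ ≥ 12. We prove 2·2^m ≥ 51m^2 for all m ≥ 12.
For the base case m = 12: 2·2^m = 8192 and 51m^2 = 7344, so 8192 ≥ 7344.
Inductive step: suppose the statement holds for some i ≥ 12, so 2·2^i ≥ 51i^2.
Then 2·2^(i + 1) = 2·(2·2^i) ≥ 2·(51i^2).
Also, for i ≥ 12 we have 2·(51i^2) ≥ 51(i+1)^2, since 2 ≥ (1 + 1/i)^2 for all i ≥ 12.
Combining, 2·2^(i + 1) ≥ 51(i+1)^2.
Hence, by induction on m, the claim holds for every m ≥ 12.
Hence the smallest such n₀ is 12.

n₀ = 12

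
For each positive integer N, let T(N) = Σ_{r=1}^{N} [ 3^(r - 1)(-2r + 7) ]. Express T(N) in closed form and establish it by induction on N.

T(N) = 3^N(-N + 4) - 4

We claim T(N) = 3^N(-N + 4) - 4 for all N ≥ 1.
For the base case N = 1: T(1) = 5, and the closed form gives 5. They agree.
Suppose the result is true for N = r, so T(r) = 3^r(-r + 4) - 4.
Then T(r+1) = T(r) + (3^r(-2r + 5)) = (3^r(-r + 4) - 4) + (3^r(-2r + 5)).
Simplifying, T(r+1) = -3^(r + 1)r + 3^(r + 2) - 4 = 3^(r+1)(-(r+1) + 4) - 4,
which is the closed form with N = r+1.
Hence, by induction on N, the claim holds for every N ≥ 1.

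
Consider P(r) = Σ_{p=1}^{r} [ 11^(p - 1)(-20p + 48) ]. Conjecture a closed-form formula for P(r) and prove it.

We claim P(r) = 11^r(-2r + 5) - 5 for all r ≥ 1.
Base case (r = 1): P(1) = 28, and the closed form gives 28. They agree.
Suppose the result is true for r = p, so P(p) = 11^p(-2p + 5) - 5.
Then P(p+1) = P(p) + (11^p(-20p + 28)) = (11^p(-2p + 5) - 5) + (11^p(-20p + 28)).
Simplifying, P(p+1) = -22·11^p·p + 33·11^p - 5 = 11^(p+1)(-2(p+1) + 5) - 5,
which is the closed form with r = p+1.
By induction, the statement is established for all r ≥ 1.

P(r) = 11^r(-2r + 5) - 5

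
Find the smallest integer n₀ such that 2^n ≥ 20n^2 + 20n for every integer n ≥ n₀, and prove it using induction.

n₀ = 12

At n = 11: 2048 < 2640, so the inequality fails and n₀ ≥ 12. We prove 2^n ≥ 20n^2 + 20n for all n ≥ 12.
Base case (n = 12): 2^n = 4096 and 20n^2 + 20n = 3120, so 4096 ≥ 3120.
Suppose the result is true for n = j, so 2^j ≥ 20j^2 + 20j.
Then 2^(j + 1) = 2·(2^j) ≥ 2·(20j^2 + 20j).
Also, for j ≥ 12 we have 2·(20j^2 + 20j) ≥ 20(j+1)^2 + 20(j+1), since 2·(20j^2 + 20j) − (20(j+1)^2 + 20(j+1)) = 20j^2 - 20j - 40, which is nonnegative for all j ≥ 12.
Combining, 2^(j + 1) ≥ 20(j+1)^2 + 20(j+1).
Hence, by induction on n, the claim holds for every n ≥ 12.
Hence the smallest such n₀ is 12.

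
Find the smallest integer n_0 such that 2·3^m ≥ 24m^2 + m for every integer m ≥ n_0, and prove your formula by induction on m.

At m = 5: 486 < 605, so the inequality fails and n_0 ≥ 6. We prove 2·3^m ≥ 24m^2 + m for all m ≥ 6.
Base step (m = 6): 2·3^m = 1458 and 24m^2 + m = 870, so 1458 ≥ 870.
Inductive step: suppose the statement holds for some j ≥ 6, so 2·3^j ≥ 24j^2 + j.
Then 2·3^(j + 1) = 3·(2·3^j) ≥ 3·(24j^2 + j).
Also, for j ≥ 6 we have 3·(24j^2 + j) ≥ 24(j+1)^2 + (j+1), since 3·(24j^2 + j) − (24(j+1)^2 + (j+1)) = 48j^2 - 46j - 25, which is nonnegative for all j ≥ 6.
Combining, 2·3^(j + 1) ≥ 24(j+1)^2 + (j+1).
This completes the induction.
Hence the smallest such n_0 is 6.

n_0 = 6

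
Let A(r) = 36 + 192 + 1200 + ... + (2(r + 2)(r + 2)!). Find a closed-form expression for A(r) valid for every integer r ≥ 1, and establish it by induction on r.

We claim A(r) = 2(r + 3)! - 12 for all r ≥ 1.
Base step (r = 1): A(1) = 36, and the closed form gives 36. They agree.
For the inductive step, assume it holds for an arbitrary p ≥ 1, so A(p) = 2(p + 3)! - 12.
Then A(p+1) = A(p) + (2(p + 3)(p + 3)!) = (2(p + 3)! - 12) + (2(p + 3)(p + 3)!).
Simplifying, A(p+1) = 2((p+1) + 3)! - 12,
which is the closed form with r = p+1.
By the principle of mathematical induction, the result holds for all r ≥ 1.

A(r) = 2(r + 3)! - 12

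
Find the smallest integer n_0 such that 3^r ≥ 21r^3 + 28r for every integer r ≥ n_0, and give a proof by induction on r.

At r = 8: 6561 < 10976, so the inequality fails and n_0 ≥ 9. We prove 3^r ≥ 21r^3 + 28r for all r ≥ 9.
When r = 9: 3^r = 19683 and 21r^3 + 28r = 15561, so 19683 ≥ 15561.
Inductive step: assume the claim holds for r = j, so 3^j ≥ 21j^3 + 28j.
Then 3^(j + 1) = 3·(3^j) ≥ 3·(21j^3 + 28j).
Also, for j ≥ 9 we have 3·(21j^3 + 28j) ≥ 21(j+1)^3 + 28(j+1), since 3·(21j^3 + 28j) − (21(j+1)^3 + 28(j+1)) = 42j^3 - 63j^2 - 7j - 49, which is nonnegative for all j ≥ 9.
Combining, 3^(j + 1) ≥ 21(j+1)^3 + 28(j+1).
Hence, by induction on r, the claim holds for every r ≥ 9.
Hence the smallest such n_0 is 9.

n_0 = 9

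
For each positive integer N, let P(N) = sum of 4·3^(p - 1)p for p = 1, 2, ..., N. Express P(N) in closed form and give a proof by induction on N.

P(N) = 3^N(2N - 1) + 1

We claim P(N) = 3^N(2N - 1) + 1 for all N ≥ 1.
Base case (N = 1): P(1) = 4, and the closed form gives 4. They agree.
Inductive step: assume the claim holds for N = p, so P(p) = 3^p(2p - 1) + 1.
Then P(p+1) = P(p) + (4·3^p(p + 1)) = (3^p(2p - 1) + 1) + (4·3^p(p + 1)).
Simplifying, P(p+1) = 6·3^p·p + 3·3^p + 1 = 3^(p+1)(2(p+1) - 1) + 1,
which is the closed form with N = p+1.
By the principle of mathematical induction, the result holds for all N ≥ 1.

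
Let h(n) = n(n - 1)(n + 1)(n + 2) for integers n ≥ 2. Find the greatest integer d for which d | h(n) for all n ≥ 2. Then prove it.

d = 24

Computing the first values: h(2) = 24 and h(3) = 120; gcd(24, 120) = 24, so d ≤ 24.
We prove 24 | n(n - 1)(n + 1)(n + 2) for all n ≥ 2 by induction on n.
Base step (n = 2): h(2) = 24 = 24·(1), so 24 | h(2).
For the inductive step, assume it holds for an arbitrary i ≥ 2, i.e. 24 | h(i). Then
h(i+1) − h(i) = i·(i+1)·(i+2)·(i+3) − (i-1)·i·(i+1)·(i+2) = i·(i+1)·(i+2)·[(i+3) − (i-1)] = 4·i·(i+1)·(i+2). The product of 3 consecutive integers is divisible by (3)! = 6, so h(i+1) − h(i) is divisible by 4·6 = 24. By the inductive hypothesis 24 | h(i), hence 24 | h(i+1).
By the principle of mathematical induction, the result holds for all n ≥ 2.
Therefore the largest such d is 24.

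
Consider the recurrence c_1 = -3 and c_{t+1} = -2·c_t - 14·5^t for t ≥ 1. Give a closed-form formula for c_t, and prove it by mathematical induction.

Computing the first terms: c_1 = -3, c_2 = -64, c_3 = -222. This suggests c_t = 7(-2)^(t - 1) - 2·5^t.
Base case (t = 1): the formula gives -3 = -3 = c_1.
Suppose the result is true for t = p, so c_p = 7(-2)^(p - 1) - 2·5^p.
Then c_{p+1} = -2·c_p - 14·5^p = -2·(7(-2)^(p - 1) - 2·5^p) - 14·5^p = 7(-2)^p - 2·5^(p + 1) = 7(-2)^((p+1) - 1) - 2·5^(p+1),
which is the claimed formula at t = p+1.
By the principle of mathematical induction, the result holds for all t ≥ 1.

c_t = 7(-2)^(t - 1) - 2·5^t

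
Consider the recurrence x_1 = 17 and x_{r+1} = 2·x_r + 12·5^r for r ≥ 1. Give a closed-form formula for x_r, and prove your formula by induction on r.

Computing the first terms: x_1 = 17, x_2 = 94, x_3 = 488. This suggests x_r = -3·2^(r - 1) + 4·5^r.
When r = 1: the formula gives 17 = 17 = x_1.
Suppose the result is true for r = m, so x_m = -3·2^(m - 1) + 4·5^m.
Then x_{m+1} = 2·x_m + 12·5^m = 2·(-3·2^(m - 1) + 4·5^m) + 12·5^m = -3·2^m + 4·5^(m + 1) = -3·2^((m+1) - 1) + 4·5^(m+1),
which is the claimed formula at r = m+1.
By the principle of mathematical induction, the result holds for all r ≥ 1.

x_r = -3·2^(r - 1) + 4·5^r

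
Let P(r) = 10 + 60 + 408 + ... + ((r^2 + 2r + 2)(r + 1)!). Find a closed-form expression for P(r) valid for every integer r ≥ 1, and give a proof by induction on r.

P(r) = (r + 1)(r + 2)! - 2

We claim P(r) = (r + 1)(r + 2)! - 2 for all r ≥ 1.
When r = 1: P(1) = 10, and the closed form gives 10. They agree.
Suppose the result is true for r = k, so P(k) = (k + 1)(k + 2)! - 2.
Then P(k+1) = P(k) + ((k^2 + 4k + 5)(k + 2)!) = ((k + 1)(k + 2)! - 2) + ((k^2 + 4k + 5)(k + 2)!).
Simplifying, P(k+1) = ((k+1) + 1)((k+1) + 2)! - 2,
which is the closed form with r = k+1.
By the principle of mathematical induction, the result holds for all r ≥ 1.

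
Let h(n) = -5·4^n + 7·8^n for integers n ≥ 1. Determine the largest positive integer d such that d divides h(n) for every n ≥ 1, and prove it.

d = 4

Computing the first values: h(1) = 36 and h(2) = 368; gcd(36, 368) = 4, so d ≤ 4.
We prove 4 | -5·4^n + 7·8^n for all n ≥ 1 by induction on n.
When n = 1: h(1) = 36 = 4·(9), so 4 | h(1).
Inductive step: assume the claim holds for n = k, i.e. 4 | h(k). Then
h(k+1) − 8·h(k) = (-5·4^(k+1) + 7·8^(k+1)) − 8·(-5·4^k + 7·8^k) = (-5)·4^k·(4 − 8) = (20)·4^k. Since 4 | h(k) by the inductive hypothesis, 4 | 8·h(k); and 4 | 20 since 20 = 4·5. Therefore 4 | h(k+1).
By the principle of mathematical induction, the result holds for all n ≥ 1.
Therefore the largest such d is 4.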